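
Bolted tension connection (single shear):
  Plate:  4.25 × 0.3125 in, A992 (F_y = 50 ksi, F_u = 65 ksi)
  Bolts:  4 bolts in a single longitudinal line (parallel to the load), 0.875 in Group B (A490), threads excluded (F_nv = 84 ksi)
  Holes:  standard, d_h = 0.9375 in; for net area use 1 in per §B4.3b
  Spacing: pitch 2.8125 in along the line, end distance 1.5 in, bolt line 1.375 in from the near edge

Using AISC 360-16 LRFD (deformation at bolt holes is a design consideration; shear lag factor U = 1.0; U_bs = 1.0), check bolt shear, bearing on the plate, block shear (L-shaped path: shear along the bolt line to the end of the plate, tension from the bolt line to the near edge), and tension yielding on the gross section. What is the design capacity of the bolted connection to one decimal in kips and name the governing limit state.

Bolt shear: A_b = π(0.875)²/4 = 0.60132 in². φR_n = 0.75 × 84 × 0.60132 × 4 × 1 = 151.5 kips.
Bearing (0.3125 in plate, F_u = 65 ksi): end bolts L_c = 1.5 − 0.9375/2 = 1.03125, R_n = min(1.2×1.03125×0.3125×65, 2.4×0.875×0.3125×65) = 25.137 kips/bolt; interior L_c = 2.8125 − 0.9375 = 1.875, R_n = 42.656 kips/bolt. φR_n = 0.75 × (1×25.137 + 3×42.656) = 114.8 kips.
Block shear: shear path 1×[1.5+3×2.8125] = 1×9.9375 in, A_gv = 3.1055, A_nv = 1×(9.9375 − 3.5×1)×0.3125 = 2.0117 in²; tension to near edge: (1.375 − 0.5×1)×0.3125 = 0.27344 in². R_n = min(0.6×65×2.0117, 0.6×50×3.1055) + 1.0×65×0.27344 = min(78.456, 93.165) + 17.774 = 96.23 kips. φR_n = 0.75 × 96.23 = 72.2 kips.
Tension yield (gross): A_g = 4.25×0.3125 = 1.3281 in². φR_n = 0.90 × 50 × 1.3281 = 59.8 kips.
Governing: min(151.5, 114.8, 72.2, 59.8) = 59.8 kips → gross-section yield.

59.8 kips (gross-section yield governs)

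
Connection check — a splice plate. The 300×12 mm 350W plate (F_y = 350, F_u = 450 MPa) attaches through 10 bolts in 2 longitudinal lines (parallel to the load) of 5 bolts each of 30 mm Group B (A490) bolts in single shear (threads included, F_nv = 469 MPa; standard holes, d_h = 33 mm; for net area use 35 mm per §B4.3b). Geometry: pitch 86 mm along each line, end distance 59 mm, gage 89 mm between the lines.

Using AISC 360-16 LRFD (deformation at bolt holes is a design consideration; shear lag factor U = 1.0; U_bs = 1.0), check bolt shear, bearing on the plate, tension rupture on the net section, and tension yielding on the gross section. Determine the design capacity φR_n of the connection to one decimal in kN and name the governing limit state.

931.5 kN (net-section rupture governs)

Bolt shear: A_b = π(30)²/4 = 706.86 mm². φR_n = 0.75 × 469 × 706.86 × 10 × 1 = 2486.4 kN.
Bearing (12 mm plate, F_u = 450 MPa): end bolts L_c = 59 − 33/2 = 42.5, R_n = min(1.2×42.5×12×450, 2.4×30×12×450) = 275.4 kN/bolt; interior L_c = 86 − 33 = 53, R_n = 343.44 kN/bolt. φR_n = 0.75 × (2×275.4 + 8×343.44) = 2473.7 kN.
Tension rupture (net): A_n = (300 − 2×35)×12 = 2760 mm² (U = 1.0, A_e = A_n). φR_n = 0.75 × 450 × 2760 = 931.5 kN.
Tension yield (gross): A_g = 300×12 = 3600 mm². φR_n = 0.90 × 350 × 3600 = 1134.0 kN.
Governing: min(2486.4, 2473.7, 931.5, 1134.0) = 931.5 kN → net-section rupture.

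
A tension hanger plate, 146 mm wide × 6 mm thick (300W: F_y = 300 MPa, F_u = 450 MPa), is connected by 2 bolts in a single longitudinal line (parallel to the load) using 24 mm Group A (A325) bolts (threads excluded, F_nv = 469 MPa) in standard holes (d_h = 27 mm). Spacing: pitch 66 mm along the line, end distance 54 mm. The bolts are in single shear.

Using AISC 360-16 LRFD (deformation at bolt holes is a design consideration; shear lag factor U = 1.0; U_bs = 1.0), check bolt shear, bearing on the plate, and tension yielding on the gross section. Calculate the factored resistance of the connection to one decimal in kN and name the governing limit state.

193.2 kN (bearing governs)

Bolt shear: A_b = π(24)²/4 = 452.39 mm². φR_n = 0.75 × 469 × 452.39 × 2 × 1 = 318.3 kN.
Bearing (6 mm plate, F_u = 450 MPa): end bolts L_c = 54 − 27/2 = 40.5, R_n = min(1.2×40.5×6×450, 2.4×24×6×450) = 131.22 kN/bolt; interior L_c = 66 − 27 = 39, R_n = 126.36 kN/bolt. φR_n = 0.75 × (1×131.22 + 1×126.36) = 193.2 kN.
Tension yield (gross): A_g = 146×6 = 876 mm². φR_n = 0.90 × 300 × 876 = 236.5 kN.
Governing: min(318.3, 193.2, 236.5) = 193.2 kN → bearing.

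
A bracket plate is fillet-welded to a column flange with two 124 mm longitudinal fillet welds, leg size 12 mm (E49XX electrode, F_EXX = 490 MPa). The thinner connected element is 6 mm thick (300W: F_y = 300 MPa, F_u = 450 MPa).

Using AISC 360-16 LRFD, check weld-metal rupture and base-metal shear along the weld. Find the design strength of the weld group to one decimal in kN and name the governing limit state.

267.8 kN (base-metal shear governs)

Weld metal: throat = 0.707×12 = 8.484 mm, L = 2×124 = 248 mm. φR_n = 0.75 × 0.6 × 490 × 8.484 × 248 = 463.9 kN.
Base metal shear (6 mm plate): yield φR_n = 1.0×0.6×300×6×248 = 267.8 kN; rupture φR_n = 0.75×0.6×450×6×248 = 301.3 kN; take 267.8 kN (yield).
Governing: min(463.9, 267.8) = 267.8 kN → base-metal shear.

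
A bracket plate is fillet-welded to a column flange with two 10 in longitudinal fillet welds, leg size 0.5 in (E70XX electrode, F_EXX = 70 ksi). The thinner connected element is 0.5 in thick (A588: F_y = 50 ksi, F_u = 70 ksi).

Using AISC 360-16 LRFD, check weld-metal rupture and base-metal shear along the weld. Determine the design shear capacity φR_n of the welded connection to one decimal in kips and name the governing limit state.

222.7 kips (weld metal governs)

Weld metal: throat = 0.707×0.5 = 0.3535 in, L = 2×10 = 20 in. φR_n = 0.75 × 0.6 × 70 × 0.3535 × 20 = 222.7 kips.
Base metal shear (0.5 in plate): yield φR_n = 1.0×0.6×50×0.5×20 = 300.0 kips; rupture φR_n = 0.75×0.6×70×0.5×20 = 315.0 kips; take 300.0 kips (yield).
Governing: min(222.7, 300.0) = 222.7 kips → weld metal.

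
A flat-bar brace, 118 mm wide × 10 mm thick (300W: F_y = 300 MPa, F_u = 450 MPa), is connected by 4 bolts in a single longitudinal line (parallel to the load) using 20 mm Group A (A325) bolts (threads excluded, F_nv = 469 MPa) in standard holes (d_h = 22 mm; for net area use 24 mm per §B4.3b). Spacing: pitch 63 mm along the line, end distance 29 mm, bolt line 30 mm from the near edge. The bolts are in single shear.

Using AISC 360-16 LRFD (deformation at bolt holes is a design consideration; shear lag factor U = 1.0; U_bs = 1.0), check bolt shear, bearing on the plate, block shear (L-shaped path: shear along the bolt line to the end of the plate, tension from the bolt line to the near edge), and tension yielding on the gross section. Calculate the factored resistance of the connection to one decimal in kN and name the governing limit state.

318.6 kN (gross-section yield governs)

Bolt shear: A_b = π(20)²/4 = 314.16 mm². φR_n = 0.75 × 469 × 314.16 × 4 × 1 = 442.0 kN.
Bearing (10 mm plate, F_u = 450 MPa): end bolts L_c = 29 − 22/2 = 18, R_n = min(1.2×18×10×450, 2.4×20×10×450) = 97.2 kN/bolt; interior L_c = 63 − 22 = 41, R_n = 216 kN/bolt. φR_n = 0.75 × (1×97.2 + 3×216) = 558.9 kN.
Block shear: shear path 1×[29+3×63] = 1×218 mm, A_gv = 2180, A_nv = 1×(218 − 3.5×24)×10 = 1340 mm²; tension to near edge: (30 − 0.5×24)×10 = 180 mm². R_n = min(0.6×450×1340, 0.6×300×2180) + 1.0×450×180 = min(361.8, 392.4) + 81 = 442.8 kN. φR_n = 0.75 × 442.8 = 332.1 kN.
Tension yield (gross): A_g = 118×10 = 1180 mm². φR_n = 0.90 × 300 × 1180 = 318.6 kN.
Governing: min(442.0, 558.9, 332.1, 318.6) = 318.6 kN → gross-section yield.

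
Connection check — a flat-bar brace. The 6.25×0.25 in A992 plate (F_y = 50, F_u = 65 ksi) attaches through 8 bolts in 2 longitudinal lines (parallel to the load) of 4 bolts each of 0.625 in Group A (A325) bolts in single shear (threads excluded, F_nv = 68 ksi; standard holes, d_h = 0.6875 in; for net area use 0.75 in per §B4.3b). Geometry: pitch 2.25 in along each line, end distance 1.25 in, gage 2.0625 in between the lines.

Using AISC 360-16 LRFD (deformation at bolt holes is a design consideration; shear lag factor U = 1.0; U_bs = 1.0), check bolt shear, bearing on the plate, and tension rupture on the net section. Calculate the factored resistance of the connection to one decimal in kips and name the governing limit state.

57.9 kips (net-section rupture governs)

Bolt shear: A_b = π(0.625)²/4 = 0.3068 in². φR_n = 0.75 × 68 × 0.3068 × 8 × 1 = 125.2 kips.
Bearing (0.25 in plate, F_u = 65 ksi): end bolts L_c = 1.25 − 0.6875/2 = 0.90625, R_n = min(1.2×0.90625×0.25×65, 2.4×0.625×0.25×65) = 17.672 kips/bolt; interior L_c = 2.25 − 0.6875 = 1.5625, R_n = 24.375 kips/bolt. φR_n = 0.75 × (2×17.672 + 6×24.375) = 136.2 kips.
Tension rupture (net): A_n = (6.25 − 2×0.75)×0.25 = 1.1875 in² (U = 1.0, A_e = A_n). φR_n = 0.75 × 65 × 1.1875 = 57.9 kips.
Governing: min(125.2, 136.2, 57.9) = 57.9 kips → net-section rupture.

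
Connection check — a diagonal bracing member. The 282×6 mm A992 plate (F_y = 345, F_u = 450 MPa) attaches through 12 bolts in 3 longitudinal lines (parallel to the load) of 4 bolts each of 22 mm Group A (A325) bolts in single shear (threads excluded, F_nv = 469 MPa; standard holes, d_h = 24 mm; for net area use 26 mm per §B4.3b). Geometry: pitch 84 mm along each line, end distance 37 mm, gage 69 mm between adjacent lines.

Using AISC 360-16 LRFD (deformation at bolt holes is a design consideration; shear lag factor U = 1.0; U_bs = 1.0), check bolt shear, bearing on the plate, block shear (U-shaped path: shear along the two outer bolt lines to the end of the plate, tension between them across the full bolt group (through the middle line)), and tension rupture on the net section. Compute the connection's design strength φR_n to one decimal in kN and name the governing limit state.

413.1 kN (net-section rupture governs)

Bolt shear: A_b = π(22)²/4 = 380.13 mm². φR_n = 0.75 × 469 × 380.13 × 12 × 1 = 1604.5 kN.
Bearing (6 mm plate, F_u = 450 MPa): end bolts L_c = 37 − 24/2 = 25, R_n = min(1.2×25×6×450, 2.4×22×6×450) = 81 kN/bolt; interior L_c = 84 − 24 = 60, R_n = 142.56 kN/bolt. φR_n = 0.75 × (3×81 + 9×142.56) = 1144.5 kN.
Block shear: shear path 2×[37+3×84] = 2×289 mm, A_gv = 3468, A_nv = 2×(289 − 3.5×26)×6 = 2376 mm²; tension across gage: (138 − 2×26)×6 = 516 mm². R_n = min(0.6×450×2376, 0.6×345×3468) + 1.0×450×516 = min(641.52, 717.88) + 232.2 = 873.72 kN. φR_n = 0.75 × 873.72 = 655.3 kN.
Tension rupture (net): A_n = (282 − 3×26)×6 = 1224 mm² (U = 1.0, A_e = A_n). φR_n = 0.75 × 450 × 1224 = 413.1 kN.
Governing: min(1604.5, 1144.5, 655.3, 413.1) = 413.1 kN → net-section rupture.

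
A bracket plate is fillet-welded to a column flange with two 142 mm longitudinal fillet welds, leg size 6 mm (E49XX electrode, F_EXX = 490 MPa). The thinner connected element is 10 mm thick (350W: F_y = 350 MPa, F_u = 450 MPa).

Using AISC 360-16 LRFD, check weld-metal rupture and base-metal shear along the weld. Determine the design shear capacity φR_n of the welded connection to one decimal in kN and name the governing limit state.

Weld metal: throat = 0.707×6 = 4.242 mm, L = 2×142 = 284 mm. φR_n = 0.75 × 0.6 × 490 × 4.242 × 284 = 265.6 kN.
Base metal shear (10 mm plate): yield φR_n = 1.0×0.6×350×10×284 = 596.4 kN; rupture φR_n = 0.75×0.6×450×10×284 = 575.1 kN; take 575.1 kN (rupture).
Governing: min(265.6, 575.1) = 265.6 kN → weld metal.

265.6 kN (weld metal governs)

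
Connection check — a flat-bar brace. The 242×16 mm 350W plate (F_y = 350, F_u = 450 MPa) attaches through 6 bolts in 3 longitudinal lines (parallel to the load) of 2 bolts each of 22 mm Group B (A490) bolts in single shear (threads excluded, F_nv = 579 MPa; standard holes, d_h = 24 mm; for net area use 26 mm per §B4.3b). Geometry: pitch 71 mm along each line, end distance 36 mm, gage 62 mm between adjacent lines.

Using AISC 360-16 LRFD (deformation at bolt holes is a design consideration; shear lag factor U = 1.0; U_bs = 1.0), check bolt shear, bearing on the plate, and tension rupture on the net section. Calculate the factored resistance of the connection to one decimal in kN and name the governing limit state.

885.6 kN (net-section rupture governs)

Bolt shear: A_b = π(22)²/4 = 380.13 mm². φR_n = 0.75 × 579 × 380.13 × 6 × 1 = 990.4 kN.
Bearing (16 mm plate, F_u = 450 MPa): end bolts L_c = 36 − 24/2 = 24, R_n = min(1.2×24×16×450, 2.4×22×16×450) = 207.36 kN/bolt; interior L_c = 71 − 24 = 47, R_n = 380.16 kN/bolt. φR_n = 0.75 × (3×207.36 + 3×380.16) = 1321.9 kN.
Tension rupture (net): A_n = (242 − 3×26)×16 = 2624 mm² (U = 1.0, A_e = A_n). φR_n = 0.75 × 450 × 2624 = 885.6 kN.
Governing: min(990.4, 1321.9, 885.6) = 885.6 kN → net-section rupture.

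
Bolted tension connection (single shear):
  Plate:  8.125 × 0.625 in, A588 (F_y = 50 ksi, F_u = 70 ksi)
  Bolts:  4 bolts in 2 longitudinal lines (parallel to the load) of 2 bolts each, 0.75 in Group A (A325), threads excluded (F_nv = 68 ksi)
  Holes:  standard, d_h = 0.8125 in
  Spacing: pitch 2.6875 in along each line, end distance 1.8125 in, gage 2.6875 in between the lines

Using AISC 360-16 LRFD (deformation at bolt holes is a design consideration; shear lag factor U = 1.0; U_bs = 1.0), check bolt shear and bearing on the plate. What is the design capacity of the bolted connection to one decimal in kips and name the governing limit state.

90.1 kips (bolt shear governs)

Bolt shear: A_b = π(0.75)²/4 = 0.44179 in². φR_n = 0.75 × 68 × 0.44179 × 4 × 1 = 90.1 kips.
Bearing (0.625 in plate, F_u = 70 ksi): end bolts L_c = 1.8125 − 0.8125/2 = 1.40625, R_n = min(1.2×1.40625×0.625×70, 2.4×0.75×0.625×70) = 73.828 kips/bolt; interior L_c = 2.6875 − 0.8125 = 1.875, R_n = 78.75 kips/bolt. φR_n = 0.75 × (2×73.828 + 2×78.75) = 228.9 kips.
Governing: min(90.1, 228.9) = 90.1 kips → bolt shear.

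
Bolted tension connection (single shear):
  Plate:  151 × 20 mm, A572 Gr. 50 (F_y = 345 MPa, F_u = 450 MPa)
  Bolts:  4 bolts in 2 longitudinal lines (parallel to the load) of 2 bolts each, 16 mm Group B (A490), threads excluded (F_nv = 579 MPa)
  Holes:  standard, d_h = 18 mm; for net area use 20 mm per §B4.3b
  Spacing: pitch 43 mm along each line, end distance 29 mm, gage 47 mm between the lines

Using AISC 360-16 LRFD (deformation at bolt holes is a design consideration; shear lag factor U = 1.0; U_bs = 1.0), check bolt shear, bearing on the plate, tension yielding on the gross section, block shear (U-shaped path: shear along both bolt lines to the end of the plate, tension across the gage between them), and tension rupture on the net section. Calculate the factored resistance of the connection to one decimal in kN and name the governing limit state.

349.2 kN (bolt shear governs)

Bolt shear: A_b = π(16)²/4 = 201.06 mm². φR_n = 0.75 × 579 × 201.06 × 4 × 1 = 349.2 kN.
Bearing (20 mm plate, F_u = 450 MPa): end bolts L_c = 29 − 18/2 = 20, R_n = min(1.2×20×20×450, 2.4×16×20×450) = 216 kN/bolt; interior L_c = 43 − 18 = 25, R_n = 270 kN/bolt. φR_n = 0.75 × (2×216 + 2×270) = 729.0 kN.
Tension yield (gross): A_g = 151×20 = 3020 mm². φR_n = 0.90 × 345 × 3020 = 937.7 kN.
Block shear: shear path 2×[29+1×43] = 2×72 mm, A_gv = 2880, A_nv = 2×(72 − 1.5×20)×20 = 1680 mm²; tension across gage: (47 − 1×20)×20 = 540 mm². R_n = min(0.6×450×1680, 0.6×345×2880) + 1.0×450×540 = min(453.6, 596.16) + 243 = 696.6 kN. φR_n = 0.75 × 696.6 = 522.5 kN.
Tension rupture (net): A_n = (151 − 2×20)×20 = 2220 mm² (U = 1.0, A_e = A_n). φR_n = 0.75 × 450 × 2220 = 749.3 kN.
Governing: min(349.2, 729.0, 937.7, 522.5, 749.3) = 349.2 kN → bolt shear.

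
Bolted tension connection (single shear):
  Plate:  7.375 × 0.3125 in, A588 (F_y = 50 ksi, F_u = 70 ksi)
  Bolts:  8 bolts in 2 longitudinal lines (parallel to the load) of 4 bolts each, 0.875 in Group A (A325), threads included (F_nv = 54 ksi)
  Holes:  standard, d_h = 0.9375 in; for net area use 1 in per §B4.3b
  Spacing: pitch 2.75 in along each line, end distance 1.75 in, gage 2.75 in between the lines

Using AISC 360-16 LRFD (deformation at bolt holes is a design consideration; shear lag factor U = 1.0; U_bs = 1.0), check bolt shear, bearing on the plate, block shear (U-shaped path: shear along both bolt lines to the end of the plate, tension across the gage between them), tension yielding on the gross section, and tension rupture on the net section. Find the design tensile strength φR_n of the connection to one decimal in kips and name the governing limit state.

88.2 kips (net-section rupture governs)

Bolt shear: A_b = π(0.875)²/4 = 0.60132 in². φR_n = 0.75 × 54 × 0.60132 × 8 × 1 = 194.8 kips.
Bearing (0.3125 in plate, F_u = 70 ksi): end bolts L_c = 1.75 − 0.9375/2 = 1.28125, R_n = min(1.2×1.28125×0.3125×70, 2.4×0.875×0.3125×70) = 33.633 kips/bolt; interior L_c = 2.75 − 0.9375 = 1.8125, R_n = 45.938 kips/bolt. φR_n = 0.75 × (2×33.633 + 6×45.938) = 257.2 kips.
Block shear: shear path 2×[1.75+3×2.75] = 2×10 in, A_gv = 6.25, A_nv = 2×(10 − 3.5×1)×0.3125 = 4.0625 in²; tension across gage: (2.75 − 1×1)×0.3125 = 0.54688 in². R_n = min(0.6×70×4.0625, 0.6×50×6.25) + 1.0×70×0.54688 = min(170.63, 187.5) + 38.282 = 208.91 kips. φR_n = 0.75 × 208.91 = 156.7 kips.
Tension yield (gross): A_g = 7.375×0.3125 = 2.3047 in². φR_n = 0.90 × 50 × 2.3047 = 103.7 kips.
Tension rupture (net): A_n = (7.375 − 2×1)×0.3125 = 1.6797 in² (U = 1.0, A_e = A_n). φR_n = 0.75 × 70 × 1.6797 = 88.2 kips.
Governing: min(194.8, 257.2, 156.7, 103.7, 88.2) = 88.2 kips → net-section rupture.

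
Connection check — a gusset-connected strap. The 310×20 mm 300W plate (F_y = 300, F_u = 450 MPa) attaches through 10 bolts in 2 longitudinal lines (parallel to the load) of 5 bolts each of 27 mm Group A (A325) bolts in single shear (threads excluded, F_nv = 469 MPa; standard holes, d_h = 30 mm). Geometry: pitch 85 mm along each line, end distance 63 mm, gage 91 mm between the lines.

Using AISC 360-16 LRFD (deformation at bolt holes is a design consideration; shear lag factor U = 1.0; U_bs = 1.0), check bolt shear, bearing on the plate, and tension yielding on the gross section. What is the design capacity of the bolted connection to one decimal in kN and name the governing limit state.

1674.0 kN (gross-section yield governs)

Bolt shear: A_b = π(27)²/4 = 572.56 mm². φR_n = 0.75 × 469 × 572.56 × 10 × 1 = 2014.0 kN.
Bearing (20 mm plate, F_u = 450 MPa): end bolts L_c = 63 − 30/2 = 48, R_n = min(1.2×48×20×450, 2.4×27×20×450) = 518.4 kN/bolt; interior L_c = 85 − 30 = 55, R_n = 583.2 kN/bolt. φR_n = 0.75 × (2×518.4 + 8×583.2) = 4276.8 kN.
Tension yield (gross): A_g = 310×20 = 6200 mm². φR_n = 0.90 × 300 × 6200 = 1674.0 kN.
Governing: min(2014.0, 4276.8, 1674.0) = 1674.0 kN → gross-section yield.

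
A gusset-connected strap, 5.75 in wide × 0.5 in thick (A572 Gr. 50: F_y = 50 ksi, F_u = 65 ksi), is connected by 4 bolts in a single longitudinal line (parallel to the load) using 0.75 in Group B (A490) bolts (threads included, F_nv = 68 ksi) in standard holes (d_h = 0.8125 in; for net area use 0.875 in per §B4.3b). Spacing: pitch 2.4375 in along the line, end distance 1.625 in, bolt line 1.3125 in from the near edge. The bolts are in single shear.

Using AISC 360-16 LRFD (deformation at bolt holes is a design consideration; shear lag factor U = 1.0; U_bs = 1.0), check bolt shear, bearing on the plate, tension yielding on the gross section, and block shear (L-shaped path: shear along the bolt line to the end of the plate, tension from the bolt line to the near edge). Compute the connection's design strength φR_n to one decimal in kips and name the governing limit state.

90.1 kips (bolt shear governs)

Bolt shear: A_b = π(0.75)²/4 = 0.44179 in². φR_n = 0.75 × 68 × 0.44179 × 4 × 1 = 90.1 kips.
Bearing (0.5 in plate, F_u = 65 ksi): end bolts L_c = 1.625 − 0.8125/2 = 1.21875, R_n = min(1.2×1.21875×0.5×65, 2.4×0.75×0.5×65) = 47.531 kips/bolt; interior L_c = 2.4375 − 0.8125 = 1.625, R_n = 58.5 kips/bolt. φR_n = 0.75 × (1×47.531 + 3×58.5) = 167.3 kips.
Tension yield (gross): A_g = 5.75×0.5 = 2.875 in². φR_n = 0.90 × 50 × 2.875 = 129.4 kips.
Block shear: shear path 1×[1.625+3×2.4375] = 1×8.9375 in, A_gv = 4.4688, A_nv = 1×(8.9375 − 3.5×0.875)×0.5 = 2.9375 in²; tension to near edge: (1.3125 − 0.5×0.875)×0.5 = 0.4375 in². R_n = min(0.6×65×2.9375, 0.6×50×4.4688) + 1.0×65×0.4375 = min(114.56, 134.06) + 28.438 = 143 kips. φR_n = 0.75 × 143 = 107.3 kips.
Governing: min(90.1, 167.3, 129.4, 107.3) = 90.1 kips → bolt shear.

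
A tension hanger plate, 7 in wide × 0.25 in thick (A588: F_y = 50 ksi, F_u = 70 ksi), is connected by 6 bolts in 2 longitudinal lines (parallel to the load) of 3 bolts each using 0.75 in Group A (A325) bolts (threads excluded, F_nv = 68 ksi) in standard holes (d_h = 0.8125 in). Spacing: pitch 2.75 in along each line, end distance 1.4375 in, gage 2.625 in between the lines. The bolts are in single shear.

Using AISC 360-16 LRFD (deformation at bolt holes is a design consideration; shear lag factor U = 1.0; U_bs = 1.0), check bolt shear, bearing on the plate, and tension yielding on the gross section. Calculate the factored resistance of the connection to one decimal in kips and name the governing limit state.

78.8 kips (gross-section yield governs)

Bolt shear: A_b = π(0.75)²/4 = 0.44179 in². φR_n = 0.75 × 68 × 0.44179 × 6 × 1 = 135.2 kips.
Bearing (0.25 in plate, F_u = 70 ksi): end bolts L_c = 1.4375 − 0.8125/2 = 1.03125, R_n = min(1.2×1.03125×0.25×70, 2.4×0.75×0.25×70) = 21.656 kips/bolt; interior L_c = 2.75 − 0.8125 = 1.9375, R_n = 31.5 kips/bolt. φR_n = 0.75 × (2×21.656 + 4×31.5) = 127.0 kips.
Tension yield (gross): A_g = 7×0.25 = 1.75 in². φR_n = 0.90 × 50 × 1.75 = 78.8 kips.
Governing: min(135.2, 127.0, 78.8) = 78.8 kips → gross-section yield.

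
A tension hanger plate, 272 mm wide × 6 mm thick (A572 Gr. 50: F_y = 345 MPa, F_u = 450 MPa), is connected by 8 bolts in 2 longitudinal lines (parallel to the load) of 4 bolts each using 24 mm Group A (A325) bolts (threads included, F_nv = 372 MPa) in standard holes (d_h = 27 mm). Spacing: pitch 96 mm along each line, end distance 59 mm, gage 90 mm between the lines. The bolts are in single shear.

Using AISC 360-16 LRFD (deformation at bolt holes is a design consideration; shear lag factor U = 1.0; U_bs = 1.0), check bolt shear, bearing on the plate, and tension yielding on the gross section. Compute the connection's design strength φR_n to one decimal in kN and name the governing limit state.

Bolt shear: A_b = π(24)²/4 = 452.39 mm². φR_n = 0.75 × 372 × 452.39 × 8 × 1 = 1009.7 kN.
Bearing (6 mm plate, F_u = 450 MPa): end bolts L_c = 59 − 27/2 = 45.5, R_n = min(1.2×45.5×6×450, 2.4×24×6×450) = 147.42 kN/bolt; interior L_c = 96 − 27 = 69, R_n = 155.52 kN/bolt. φR_n = 0.75 × (2×147.42 + 6×155.52) = 921.0 kN.
Tension yield (gross): A_g = 272×6 = 1632 mm². φR_n = 0.90 × 345 × 1632 = 506.7 kN.
Governing: min(1009.7, 921.0, 506.7) = 506.7 kN → gross-section yield.

506.7 kN (gross-section yield governs)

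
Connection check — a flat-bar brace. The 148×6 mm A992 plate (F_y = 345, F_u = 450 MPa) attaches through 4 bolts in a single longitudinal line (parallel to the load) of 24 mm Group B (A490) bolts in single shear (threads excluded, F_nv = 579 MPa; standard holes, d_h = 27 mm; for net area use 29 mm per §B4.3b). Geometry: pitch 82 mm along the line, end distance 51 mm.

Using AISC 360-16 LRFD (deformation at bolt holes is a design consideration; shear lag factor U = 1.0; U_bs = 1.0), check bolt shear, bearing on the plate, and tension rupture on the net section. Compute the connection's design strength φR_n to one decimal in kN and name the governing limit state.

241.0 kN (net-section rupture governs)

Bolt shear: A_b = π(24)²/4 = 452.39 mm². φR_n = 0.75 × 579 × 452.39 × 4 × 1 = 785.8 kN.
Bearing (6 mm plate, F_u = 450 MPa): end bolts L_c = 51 − 27/2 = 37.5, R_n = min(1.2×37.5×6×450, 2.4×24×6×450) = 121.5 kN/bolt; interior L_c = 82 − 27 = 55, R_n = 155.52 kN/bolt. φR_n = 0.75 × (1×121.5 + 3×155.52) = 441.0 kN.
Tension rupture (net): A_n = (148 − 1×29)×6 = 714 mm² (U = 1.0, A_e = A_n). φR_n = 0.75 × 450 × 714 = 241.0 kN.
Governing: min(785.8, 441.0, 241.0) = 241.0 kN → net-section rupture.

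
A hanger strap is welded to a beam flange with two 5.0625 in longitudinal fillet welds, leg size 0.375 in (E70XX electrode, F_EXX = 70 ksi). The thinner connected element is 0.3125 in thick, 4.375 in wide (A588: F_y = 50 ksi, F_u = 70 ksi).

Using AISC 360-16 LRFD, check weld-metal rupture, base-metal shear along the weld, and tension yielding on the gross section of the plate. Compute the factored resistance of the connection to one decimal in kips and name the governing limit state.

61.5 kips (gross-section yield governs)

Weld metal: throat = 0.707×0.375 = 0.26513 in, L = 2×5.0625 = 10.125 in. φR_n = 0.75 × 0.6 × 70 × 0.26513 × 10.125 = 84.6 kips.
Base metal shear (0.3125 in plate): yield φR_n = 1.0×0.6×50×0.3125×10.125 = 94.9 kips; rupture φR_n = 0.75×0.6×70×0.3125×10.125 = 99.7 kips; take 94.9 kips (yield).
Tension yield (gross): A_g = 4.375×0.3125 = 1.3672 in². φR_n = 0.90 × 50 × 1.3672 = 61.5 kips.
Governing: min(84.6, 94.9, 61.5) = 61.5 kips → gross-section yield.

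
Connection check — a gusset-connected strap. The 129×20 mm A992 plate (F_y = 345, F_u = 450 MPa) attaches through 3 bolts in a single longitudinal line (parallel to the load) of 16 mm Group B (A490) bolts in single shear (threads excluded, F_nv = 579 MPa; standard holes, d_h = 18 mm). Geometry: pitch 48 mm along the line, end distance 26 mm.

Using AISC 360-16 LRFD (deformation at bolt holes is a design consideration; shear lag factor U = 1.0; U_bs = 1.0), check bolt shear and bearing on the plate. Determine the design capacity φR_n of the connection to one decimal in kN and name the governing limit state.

261.9 kN (bolt shear governs)

Bolt shear: A_b = π(16)²/4 = 201.06 mm². φR_n = 0.75 × 579 × 201.06 × 3 × 1 = 261.9 kN.
Bearing (20 mm plate, F_u = 450 MPa): end bolts L_c = 26 − 18/2 = 17, R_n = min(1.2×17×20×450, 2.4×16×20×450) = 183.6 kN/bolt; interior L_c = 48 − 18 = 30, R_n = 324 kN/bolt. φR_n = 0.75 × (1×183.6 + 2×324) = 623.7 kN.
Governing: min(261.9, 623.7) = 261.9 kN → bolt shear.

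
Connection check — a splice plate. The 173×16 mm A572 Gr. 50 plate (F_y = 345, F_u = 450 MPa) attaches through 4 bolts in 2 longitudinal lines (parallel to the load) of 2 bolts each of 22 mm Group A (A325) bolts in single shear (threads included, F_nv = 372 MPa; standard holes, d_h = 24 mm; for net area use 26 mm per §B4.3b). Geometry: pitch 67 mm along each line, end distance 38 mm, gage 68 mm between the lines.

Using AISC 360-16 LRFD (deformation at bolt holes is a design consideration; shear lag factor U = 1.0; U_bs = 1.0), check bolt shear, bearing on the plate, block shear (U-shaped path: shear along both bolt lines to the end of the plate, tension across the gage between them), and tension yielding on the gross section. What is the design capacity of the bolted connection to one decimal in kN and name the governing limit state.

Bolt shear: A_b = π(22)²/4 = 380.13 mm². φR_n = 0.75 × 372 × 380.13 × 4 × 1 = 424.2 kN.
Bearing (16 mm plate, F_u = 450 MPa): end bolts L_c = 38 − 24/2 = 26, R_n = min(1.2×26×16×450, 2.4×22×16×450) = 224.64 kN/bolt; interior L_c = 67 − 24 = 43, R_n = 371.52 kN/bolt. φR_n = 0.75 × (2×224.64 + 2×371.52) = 894.2 kN.
Block shear: shear path 2×[38+1×67] = 2×105 mm, A_gv = 3360, A_nv = 2×(105 − 1.5×26)×16 = 2112 mm²; tension across gage: (68 − 1×26)×16 = 672 mm². R_n = min(0.6×450×2112, 0.6×345×3360) + 1.0×450×672 = min(570.24, 695.52) + 302.4 = 872.64 kN. φR_n = 0.75 × 872.64 = 654.5 kN.
Tension yield (gross): A_g = 173×16 = 2768 mm². φR_n = 0.90 × 345 × 2768 = 859.5 kN.
Governing: min(424.2, 894.2, 654.5, 859.5) = 424.2 kN → bolt shear.

424.2 kN (bolt shear governs)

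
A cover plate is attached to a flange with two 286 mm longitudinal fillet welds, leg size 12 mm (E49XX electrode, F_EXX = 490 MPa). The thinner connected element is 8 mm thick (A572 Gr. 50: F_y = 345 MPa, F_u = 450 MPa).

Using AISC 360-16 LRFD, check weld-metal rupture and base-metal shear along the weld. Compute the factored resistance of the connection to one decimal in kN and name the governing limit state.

926.6 kN (base-metal shear governs)

Weld metal: throat = 0.707×12 = 8.484 mm, L = 2×286 = 572 mm. φR_n = 0.75 × 0.6 × 490 × 8.484 × 572 = 1070.1 kN.
Base metal shear (8 mm plate): yield φR_n = 1.0×0.6×345×8×572 = 947.2 kN; rupture φR_n = 0.75×0.6×450×8×572 = 926.6 kN; take 926.6 kN (rupture).
Governing: min(1070.1, 926.6) = 926.6 kN → base-metal shear.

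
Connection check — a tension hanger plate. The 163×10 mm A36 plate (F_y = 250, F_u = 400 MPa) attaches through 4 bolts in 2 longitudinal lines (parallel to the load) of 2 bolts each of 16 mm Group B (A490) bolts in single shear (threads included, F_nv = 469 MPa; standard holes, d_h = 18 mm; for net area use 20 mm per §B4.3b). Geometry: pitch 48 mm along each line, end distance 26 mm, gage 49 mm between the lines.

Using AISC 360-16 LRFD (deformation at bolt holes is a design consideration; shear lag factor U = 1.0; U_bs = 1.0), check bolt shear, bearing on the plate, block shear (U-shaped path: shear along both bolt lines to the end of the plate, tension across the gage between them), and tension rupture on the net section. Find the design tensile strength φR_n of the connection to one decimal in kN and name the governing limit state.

245.4 kN (block shear governs)

Bolt shear: A_b = π(16)²/4 = 201.06 mm². φR_n = 0.75 × 469 × 201.06 × 4 × 1 = 282.9 kN.
Bearing (10 mm plate, F_u = 400 MPa): end bolts L_c = 26 − 18/2 = 17, R_n = min(1.2×17×10×400, 2.4×16×10×400) = 81.6 kN/bolt; interior L_c = 48 − 18 = 30, R_n = 144 kN/bolt. φR_n = 0.75 × (2×81.6 + 2×144) = 338.4 kN.
Block shear: shear path 2×[26+1×48] = 2×74 mm, A_gv = 1480, A_nv = 2×(74 − 1.5×20)×10 = 880 mm²; tension across gage: (49 − 1×20)×10 = 290 mm². R_n = min(0.6×400×880, 0.6×250×1480) + 1.0×400×290 = min(211.2, 222) + 116 = 327.2 kN. φR_n = 0.75 × 327.2 = 245.4 kN.
Tension rupture (net): A_n = (163 − 2×20)×10 = 1230 mm² (U = 1.0, A_e = A_n). φR_n = 0.75 × 400 × 1230 = 369.0 kN.
Governing: min(282.9, 338.4, 245.4, 369.0) = 245.4 kN → block shear.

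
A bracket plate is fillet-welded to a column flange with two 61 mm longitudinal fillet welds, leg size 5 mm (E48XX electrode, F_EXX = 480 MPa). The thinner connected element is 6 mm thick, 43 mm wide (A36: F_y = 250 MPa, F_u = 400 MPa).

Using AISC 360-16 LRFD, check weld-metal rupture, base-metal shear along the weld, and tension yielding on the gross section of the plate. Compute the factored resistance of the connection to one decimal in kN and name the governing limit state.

Weld metal: throat = 0.707×5 = 3.535 mm, L = 2×61 = 122 mm. φR_n = 0.75 × 0.6 × 480 × 3.535 × 122 = 93.2 kN.
Base metal shear (6 mm plate): yield φR_n = 1.0×0.6×250×6×122 = 109.8 kN; rupture φR_n = 0.75×0.6×400×6×122 = 131.8 kN; take 109.8 kN (yield).
Tension yield (gross): A_g = 43×6 = 258 mm². φR_n = 0.90 × 250 × 258 = 58.1 kN.
Governing: min(93.2, 109.8, 58.1) = 58.1 kN → gross-section yield.

58.1 kN (gross-section yield governs)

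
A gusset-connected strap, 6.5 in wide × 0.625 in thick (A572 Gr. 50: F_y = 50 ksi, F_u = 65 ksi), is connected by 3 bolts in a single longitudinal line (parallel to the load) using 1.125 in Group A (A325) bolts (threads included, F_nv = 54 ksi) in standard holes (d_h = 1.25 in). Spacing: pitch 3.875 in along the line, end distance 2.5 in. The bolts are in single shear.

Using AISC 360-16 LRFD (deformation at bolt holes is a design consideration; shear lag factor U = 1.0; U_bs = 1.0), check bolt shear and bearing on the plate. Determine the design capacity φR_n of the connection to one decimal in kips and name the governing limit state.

Bolt shear: A_b = π(1.125)²/4 = 0.99402 in². φR_n = 0.75 × 54 × 0.99402 × 3 × 1 = 120.8 kips.
Bearing (0.625 in plate, F_u = 65 ksi): end bolts L_c = 2.5 − 1.25/2 = 1.875, R_n = min(1.2×1.875×0.625×65, 2.4×1.125×0.625×65) = 91.406 kips/bolt; interior L_c = 3.875 − 1.25 = 2.625, R_n = 109.69 kips/bolt. φR_n = 0.75 × (1×91.406 + 2×109.69) = 233.1 kips.
Governing: min(120.8, 233.1) = 120.8 kips → bolt shear.

120.8 kips (bolt shear governs)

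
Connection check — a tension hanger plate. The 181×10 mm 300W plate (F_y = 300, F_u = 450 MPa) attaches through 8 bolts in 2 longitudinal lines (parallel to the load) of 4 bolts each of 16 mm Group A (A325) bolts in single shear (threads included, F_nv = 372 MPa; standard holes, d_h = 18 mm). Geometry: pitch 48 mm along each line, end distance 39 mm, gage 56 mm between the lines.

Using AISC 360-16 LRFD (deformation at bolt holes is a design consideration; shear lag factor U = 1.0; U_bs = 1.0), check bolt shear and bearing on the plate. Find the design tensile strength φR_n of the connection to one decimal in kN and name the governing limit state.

448.8 kN (bolt shear governs)

Bolt shear: A_b = π(16)²/4 = 201.06 mm². φR_n = 0.75 × 372 × 201.06 × 8 × 1 = 448.8 kN.
Bearing (10 mm plate, F_u = 450 MPa): end bolts L_c = 39 − 18/2 = 30, R_n = min(1.2×30×10×450, 2.4×16×10×450) = 162 kN/bolt; interior L_c = 48 − 18 = 30, R_n = 162 kN/bolt. φR_n = 0.75 × (2×162 + 6×162) = 972.0 kN.
Governing: min(448.8, 972.0) = 448.8 kN → bolt shear.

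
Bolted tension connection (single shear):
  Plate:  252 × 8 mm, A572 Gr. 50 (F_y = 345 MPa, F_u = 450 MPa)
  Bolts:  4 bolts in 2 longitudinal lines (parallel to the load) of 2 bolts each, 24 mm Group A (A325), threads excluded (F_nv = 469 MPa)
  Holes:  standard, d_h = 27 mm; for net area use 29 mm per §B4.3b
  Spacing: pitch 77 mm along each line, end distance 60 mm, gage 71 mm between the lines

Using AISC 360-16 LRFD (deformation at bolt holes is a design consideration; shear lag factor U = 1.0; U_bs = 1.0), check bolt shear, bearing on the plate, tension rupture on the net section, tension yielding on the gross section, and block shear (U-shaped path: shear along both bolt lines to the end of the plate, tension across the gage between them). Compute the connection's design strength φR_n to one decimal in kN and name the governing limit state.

416.3 kN (block shear governs)

Bolt shear: A_b = π(24)²/4 = 452.39 mm². φR_n = 0.75 × 469 × 452.39 × 4 × 1 = 636.5 kN.
Bearing (8 mm plate, F_u = 450 MPa): end bolts L_c = 60 − 27/2 = 46.5, R_n = min(1.2×46.5×8×450, 2.4×24×8×450) = 200.88 kN/bolt; interior L_c = 77 − 27 = 50, R_n = 207.36 kN/bolt. φR_n = 0.75 × (2×200.88 + 2×207.36) = 612.4 kN.
Tension rupture (net): A_n = (252 − 2×29)×8 = 1552 mm² (U = 1.0, A_e = A_n). φR_n = 0.75 × 450 × 1552 = 523.8 kN.
Tension yield (gross): A_g = 252×8 = 2016 mm². φR_n = 0.90 × 345 × 2016 = 626.0 kN.
Block shear: shear path 2×[60+1×77] = 2×137 mm, A_gv = 2192, A_nv = 2×(137 − 1.5×29)×8 = 1496 mm²; tension across gage: (71 − 1×29)×8 = 336 mm². R_n = min(0.6×450×1496, 0.6×345×2192) + 1.0×450×336 = min(403.92, 453.74) + 151.2 = 555.12 kN. φR_n = 0.75 × 555.12 = 416.3 kN.
Governing: min(636.5, 612.4, 523.8, 626.0, 416.3) = 416.3 kN → block shear.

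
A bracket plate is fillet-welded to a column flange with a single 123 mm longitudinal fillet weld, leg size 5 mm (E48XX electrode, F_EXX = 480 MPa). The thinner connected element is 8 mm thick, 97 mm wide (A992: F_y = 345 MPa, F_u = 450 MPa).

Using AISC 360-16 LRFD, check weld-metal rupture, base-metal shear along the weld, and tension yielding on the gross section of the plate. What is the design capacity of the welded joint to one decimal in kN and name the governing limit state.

93.9 kN (weld metal governs)

Weld metal: throat = 0.707×5 = 3.535 mm, L = 123 mm. φR_n = 0.75 × 0.6 × 480 × 3.535 × 123 = 93.9 kN.
Base metal shear (8 mm plate): yield φR_n = 1.0×0.6×345×8×123 = 203.7 kN; rupture φR_n = 0.75×0.6×450×8×123 = 199.3 kN; take 199.3 kN (rupture).
Tension yield (gross): A_g = 97×8 = 776 mm². φR_n = 0.90 × 345 × 776 = 240.9 kN.
Governing: min(93.9, 199.3, 240.9) = 93.9 kN → weld metal.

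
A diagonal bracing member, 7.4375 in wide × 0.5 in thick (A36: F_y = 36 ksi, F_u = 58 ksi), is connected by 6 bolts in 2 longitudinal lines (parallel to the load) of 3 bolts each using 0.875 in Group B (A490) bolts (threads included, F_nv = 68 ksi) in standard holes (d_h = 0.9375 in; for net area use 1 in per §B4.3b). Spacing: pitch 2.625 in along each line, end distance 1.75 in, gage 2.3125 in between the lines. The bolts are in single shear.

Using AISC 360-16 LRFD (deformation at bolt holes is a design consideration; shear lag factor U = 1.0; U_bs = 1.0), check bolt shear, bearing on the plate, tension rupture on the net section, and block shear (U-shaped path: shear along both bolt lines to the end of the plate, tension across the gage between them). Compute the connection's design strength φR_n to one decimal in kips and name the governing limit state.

118.3 kips (net-section rupture governs)

Bolt shear: A_b = π(0.875)²/4 = 0.60132 in². φR_n = 0.75 × 68 × 0.60132 × 6 × 1 = 184.0 kips.
Bearing (0.5 in plate, F_u = 58 ksi): end bolts L_c = 1.75 − 0.9375/2 = 1.28125, R_n = min(1.2×1.28125×0.5×58, 2.4×0.875×0.5×58) = 44.588 kips/bolt; interior L_c = 2.625 − 0.9375 = 1.6875, R_n = 58.725 kips/bolt. φR_n = 0.75 × (2×44.588 + 4×58.725) = 243.1 kips.
Tension rupture (net): A_n = (7.4375 − 2×1)×0.5 = 2.7188 in² (U = 1.0, A_e = A_n). φR_n = 0.75 × 58 × 2.7188 = 118.3 kips.
Block shear: shear path 2×[1.75+2×2.625] = 2×7 in, A_gv = 7, A_nv = 2×(7 − 2.5×1)×0.5 = 4.5 in²; tension across gage: (2.3125 − 1×1)×0.5 = 0.65625 in². R_n = min(0.6×58×4.5, 0.6×36×7) + 1.0×58×0.65625 = min(156.6, 151.2) + 38.063 = 189.26 kips. φR_n = 0.75 × 189.26 = 141.9 kips.
Governing: min(184.0, 243.1, 118.3, 141.9) = 118.3 kips → net-section rupture.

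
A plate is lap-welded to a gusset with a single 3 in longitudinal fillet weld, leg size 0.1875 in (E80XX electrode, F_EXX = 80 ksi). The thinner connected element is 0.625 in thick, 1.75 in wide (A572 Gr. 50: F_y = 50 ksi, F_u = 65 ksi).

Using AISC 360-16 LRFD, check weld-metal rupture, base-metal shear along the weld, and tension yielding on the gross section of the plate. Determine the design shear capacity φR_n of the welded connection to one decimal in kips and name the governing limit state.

Weld metal: throat = 0.707×0.1875 = 0.13256 in, L = 3 in. φR_n = 0.75 × 0.6 × 80 × 0.13256 × 3 = 14.3 kips.
Base metal shear (0.625 in plate): yield φR_n = 1.0×0.6×50×0.625×3 = 56.3 kips; rupture φR_n = 0.75×0.6×65×0.625×3 = 54.8 kips; take 54.8 kips (rupture).
Tension yield (gross): A_g = 1.75×0.625 = 1.0938 in². φR_n = 0.90 × 50 × 1.0938 = 49.2 kips.
Governing: min(14.3, 54.8, 49.2) = 14.3 kips → weld metal.

14.3 kips (weld metal governs)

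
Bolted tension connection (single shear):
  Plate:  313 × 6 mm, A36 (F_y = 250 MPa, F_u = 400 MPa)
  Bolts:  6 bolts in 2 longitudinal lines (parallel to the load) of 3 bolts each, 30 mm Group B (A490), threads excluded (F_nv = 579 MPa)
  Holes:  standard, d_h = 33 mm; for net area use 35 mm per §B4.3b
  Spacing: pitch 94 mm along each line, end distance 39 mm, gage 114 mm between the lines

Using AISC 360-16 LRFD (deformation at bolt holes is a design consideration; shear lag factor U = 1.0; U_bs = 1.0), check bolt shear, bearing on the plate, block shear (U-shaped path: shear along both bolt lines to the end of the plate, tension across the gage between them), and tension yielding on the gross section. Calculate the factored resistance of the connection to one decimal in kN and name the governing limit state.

422.6 kN (gross-section yield governs)

Bolt shear: A_b = π(30)²/4 = 706.86 mm². φR_n = 0.75 × 579 × 706.86 × 6 × 1 = 1841.7 kN.
Bearing (6 mm plate, F_u = 400 MPa): end bolts L_c = 39 − 33/2 = 22.5, R_n = min(1.2×22.5×6×400, 2.4×30×6×400) = 64.8 kN/bolt; interior L_c = 94 − 33 = 61, R_n = 172.8 kN/bolt. φR_n = 0.75 × (2×64.8 + 4×172.8) = 615.6 kN.
Block shear: shear path 2×[39+2×94] = 2×227 mm, A_gv = 2724, A_nv = 2×(227 − 2.5×35)×6 = 1674 mm²; tension across gage: (114 − 1×35)×6 = 474 mm². R_n = min(0.6×400×1674, 0.6×250×2724) + 1.0×400×474 = min(401.76, 408.6) + 189.6 = 591.36 kN. φR_n = 0.75 × 591.36 = 443.5 kN.
Tension yield (gross): A_g = 313×6 = 1878 mm². φR_n = 0.90 × 250 × 1878 = 422.6 kN.
Governing: min(1841.7, 615.6, 443.5, 422.6) = 422.6 kN → gross-section yield.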